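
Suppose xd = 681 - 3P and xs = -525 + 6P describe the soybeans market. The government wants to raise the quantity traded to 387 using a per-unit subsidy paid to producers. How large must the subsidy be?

At x = 387, invert demand for the buyer price: Pb = (681 − 387)/3 = 98; invert supply for the seller price: Ps = (387 − (-525))/6 = 152.
The subsidy must fill the gap: s = Ps − Pb = 152 − 98 = 54.

Required subsidy s = 54 per unit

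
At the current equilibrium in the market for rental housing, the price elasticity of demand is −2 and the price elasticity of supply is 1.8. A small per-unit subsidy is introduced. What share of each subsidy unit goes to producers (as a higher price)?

For a small subsidy around the equilibrium, the benefit split depends on the relative slopes, which at a point are proportional to the elasticities.
Buyer share = εs/(εs + |εd|) = 1.8/(1.8 + 2) = 9/19; seller share = |εd|/(εs + |εd|) = 10/19.
So producers capture 10/19 of the subsidy.

Producer share = 10/19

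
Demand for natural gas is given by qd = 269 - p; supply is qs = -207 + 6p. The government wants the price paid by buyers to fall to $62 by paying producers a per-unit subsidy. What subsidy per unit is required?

Required subsidy s = $7 per unit

At a buyer price of 62, quantity demanded is 269 − 1·62 = 207.
Sellers supply 207 only when they receive ps with -207 + 6·ps = 207, i.e. ps = 69.
s = ps − pb = 69 − 62 = 7.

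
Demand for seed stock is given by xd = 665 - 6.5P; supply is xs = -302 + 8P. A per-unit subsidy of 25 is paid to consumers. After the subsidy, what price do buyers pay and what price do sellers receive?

Buyers pay 1534/29; sellers receive 2259/29

Pre-subsidy: 665 - 6.5P = -302 + 8P gives P* = 1934/29, x* = 6714/29.
With the rebate, buyers effectively pay Pb = Ps − 25, where Ps is the price sellers receive.
Demand in terms of Ps becomes xd = 665 − 6.5(Ps − 25) = 827.5 - 6.5Ps. Setting this equal to supply: 827.5 - 6.5Ps = -302 + 8Ps, so Ps = 2259/29.
Buyers pay Pb = 2259/29 − 25 = 1534/29; x' = -302 + 8·(2259/29) = 9314/29.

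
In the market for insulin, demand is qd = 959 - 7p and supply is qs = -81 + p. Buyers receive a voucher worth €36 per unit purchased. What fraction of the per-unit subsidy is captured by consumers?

Pre-subsidy: 959 - 7p = -81 + p gives p* = 130, q* = 49.
With the rebate, buyers effectively pay pb = ps − 36, where ps is the price sellers receive.
Demand in terms of ps becomes qd = 959 − 7(ps − 36) = 1211 - 7ps. Setting this equal to supply: 1211 - 7ps = -81 + ps, so ps = 161.5.
Buyers pay pb = 161.5 − 36 = 125.5; q' = -81 + 1·161.5 = 80.5.
Buyers' price falls by p* − pb = 130 − 125.5 = 4.5; sellers' price rises by ps − p* = 161.5 − 130 = 31.5.
So consumers capture 4.5/36 = 0.125 of each unit of subsidy.

Consumer share = 0.125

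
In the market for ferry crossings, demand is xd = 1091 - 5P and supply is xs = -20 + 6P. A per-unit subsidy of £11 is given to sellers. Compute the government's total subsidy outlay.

Government cost = £6776

Pre-subsidy: 1091 - 5P = -20 + 6P gives P* = 101, x* = 586.
With the subsidy, sellers receive Ps = Pb + 11 for each unit, where Pb is the price buyers pay.
Supply in terms of Pb becomes xs = -20 + 6(Pb + 11) = 46 + 6Pb. Setting this equal to demand: 1091 - 5Pb = 46 + 6Pb, so Pb = 95.
Sellers receive Ps = 95 + 11 = 106; x' = 1091 − 5·95 = 616.
Government outlay = subsidy × quantity = 11 × 616 = 6776.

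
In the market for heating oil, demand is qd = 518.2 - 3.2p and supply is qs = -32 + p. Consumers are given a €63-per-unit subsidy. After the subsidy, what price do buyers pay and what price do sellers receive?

Buyers pay €116; sellers receive €179

Pre-subsidy: 518.2 - 3.2p = -32 + p gives p* = 131, q* = 99.
With the rebate, buyers effectively pay pb = ps − 63, where ps is the price sellers receive.
Demand in terms of ps becomes qd = 518.2 − 3.2(ps − 63) = 719.8 - 3.2ps. Setting this equal to supply: 719.8 - 3.2ps = -32 + ps, so ps = 179.
Buyers pay pb = 179 − 63 = 116; q' = -32 + 1·179 = 147.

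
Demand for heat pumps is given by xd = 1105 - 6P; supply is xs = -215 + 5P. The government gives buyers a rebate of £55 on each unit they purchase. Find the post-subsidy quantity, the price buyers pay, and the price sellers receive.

x' = 535; buyers pay £95; sellers receive £150

Pre-subsidy: 1105 - 6P = -215 + 5P gives P* = 120, x* = 385.
With the rebate, buyers effectively pay Pb = Ps − 55, where Ps is the price sellers receive.
Demand in terms of Ps becomes xd = 1105 − 6(Ps − 55) = 1435 - 6Ps. Setting this equal to supply: 1435 - 6Ps = -215 + 5Ps, so Ps = 150.
Buyers pay Pb = 150 − 55 = 95; x' = -215 + 5·150 = 535.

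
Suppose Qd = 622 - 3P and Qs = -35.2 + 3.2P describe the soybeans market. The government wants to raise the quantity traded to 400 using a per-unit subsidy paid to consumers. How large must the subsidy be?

Required subsidy s = 62 per unit

At Q = 400, invert demand for the buyer price: Pb = (622 − 400)/3 = 74; invert supply for the seller price: Ps = (400 − (-35.2))/3.2 = 136.
The subsidy must fill the gap: s = Ps − Pb = 136 − 74 = 62.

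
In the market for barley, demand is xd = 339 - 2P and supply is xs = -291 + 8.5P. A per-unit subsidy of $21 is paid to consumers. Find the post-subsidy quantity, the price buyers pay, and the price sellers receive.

x' = 253; buyers pay $43; sellers receive $64

Pre-subsidy: 339 - 2P = -291 + 8.5P gives P* = 60, x* = 219.
With the rebate, buyers effectively pay Pb = Ps − 21, where Ps is the price sellers receive.
Demand in terms of Ps becomes xd = 339 − 2(Ps − 21) = 381 - 2Ps. Setting this equal to supply: 381 - 2Ps = -291 + 8.5Ps, so Ps = 64.
Buyers pay Pb = 64 − 21 = 43; x' = -291 + 8.5·64 = 253.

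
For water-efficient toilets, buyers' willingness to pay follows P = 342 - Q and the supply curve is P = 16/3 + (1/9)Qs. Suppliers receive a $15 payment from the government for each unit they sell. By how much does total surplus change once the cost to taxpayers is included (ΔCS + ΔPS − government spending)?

Pre-subsidy: 342 - Q = 16/3 + (1/9)Q gives Q* = 303 and P* = 39.
With the subsidy, sellers receive Ps = Pb + 15 for each unit, where Pb is the price buyers pay.
On the curves, Pb = 342 - Q and Ps = 16/3 + (1/9)Q; the wedge Ps − Pb = 15 gives 16/3 + (1/9)Q − (342 - Q) = 15, so Q' = 316.5.
Then Pb = 342 − 1·316.5 = 25.5 and Ps = 16/3 + (1/9)·316.5 = 40.5.
ΔCS = ½(303 + 316.5)(39 − 25.5) = 4181.625; ΔPS = ½(303 + 316.5)(40.5 − 39) = 464.625.
Government spending = 15 × 316.5 = 4747.5.
Net change = 4181.625 + 464.625 − 4747.5 = -101.25. The loss equals the DWL triangle ½·15·13.5.

Net change in total surplus = -$101.25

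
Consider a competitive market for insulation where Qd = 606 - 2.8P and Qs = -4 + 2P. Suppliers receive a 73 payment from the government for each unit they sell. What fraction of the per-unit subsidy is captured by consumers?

Consumer share = 5/12

Pre-subsidy: 606 - 2.8P = -4 + 2P gives P* = 1525/12, Q* = 1501/6.
With the subsidy, sellers receive Ps = Pb + 73 for each unit, where Pb is the price buyers pay.
Supply in terms of Pb becomes Qs = -4 + 2(Pb + 73) = 142 + 2Pb. Setting this equal to demand: 606 - 2.8Pb = 142 + 2Pb, so Pb = 290/3.
Sellers receive Ps = 290/3 + 73 = 509/3; Q' = 606 − 2.8·(290/3) = 1006/3.
Buyers' price falls by P* − Pb = 1525/12 − 290/3 = 365/12; sellers' price rises by Ps − P* = 509/3 − 1525/12 = 511/12.
So consumers capture (365/12)/73 = 5/12 of each unit of subsidy.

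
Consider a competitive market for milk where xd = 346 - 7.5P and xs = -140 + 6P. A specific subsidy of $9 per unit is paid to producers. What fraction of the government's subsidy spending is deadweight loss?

DWL / government spending = 15/106

Pre-subsidy: 346 - 7.5P = -140 + 6P gives P* = 36, x* = 76.
With the subsidy, sellers receive Ps = Pb + 9 for each unit, where Pb is the price buyers pay.
Supply in terms of Pb becomes xs = -140 + 6(Pb + 9) = -86 + 6Pb. Setting this equal to demand: 346 - 7.5Pb = -86 + 6Pb, so Pb = 32.
Sellers receive Ps = 32 + 9 = 41; x' = 346 − 7.5·32 = 106.
ΔCS = ½(76 + 106)(36 − 32) = 364; ΔPS = ½(76 + 106)(41 − 36) = 455.
Government spending = 9 × 106 = 954.
DWL = ½ × 9 × (106 − 76) = 135; fraction = 135 / 954 = 15/106.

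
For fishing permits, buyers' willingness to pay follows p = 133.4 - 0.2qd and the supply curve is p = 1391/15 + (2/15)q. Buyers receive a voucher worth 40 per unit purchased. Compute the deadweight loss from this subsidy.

Deadweight loss = 2400

Pre-subsidy: 133.4 - 0.2q = 1391/15 + (2/15)q gives q* = 122 and p* = 109.
With the rebate, buyers effectively pay pb = ps − 40, where ps is the price sellers receive.
On the curves, pb = 133.4 - 0.2q and ps = 1391/15 + (2/15)q; the wedge ps − pb = 40 gives 1391/15 + (2/15)q − (133.4 - 0.2q) = 40, so q' = 242.
Then pb = 133.4 − 0.2·242 = 85 and ps = 1391/15 + (2/15)·242 = 125.
The subsidy expands output by 242 − 122 = 120 past the efficient level; on those units the gap between marginal cost and willingness to pay runs from 0 up to 40.
DWL = ½ × 40 × 120 = 2400.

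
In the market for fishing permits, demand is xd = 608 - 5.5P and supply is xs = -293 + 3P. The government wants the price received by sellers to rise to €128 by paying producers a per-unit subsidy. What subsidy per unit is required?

Required subsidy s = €34 per unit

At a seller price of 128, quantity supplied is -293 + 3·128 = 91.
Buyers absorb 91 only when they pay Pb with 608 − 5.5·Pb = 91, i.e. Pb = 94.
s = Ps − Pb = 128 − 94 = 34.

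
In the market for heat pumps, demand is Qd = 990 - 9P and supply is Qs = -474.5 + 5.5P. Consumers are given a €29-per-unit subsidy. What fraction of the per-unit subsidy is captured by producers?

Producer share = 18/29

Pre-subsidy: 990 - 9P = -474.5 + 5.5P gives P* = 101, Q* = 81.
With the rebate, buyers effectively pay Pb = Ps − 29, where Ps is the price sellers receive.
Demand in terms of Ps becomes Qd = 990 − 9(Ps − 29) = 1251 - 9Ps. Setting this equal to supply: 1251 - 9Ps = -474.5 + 5.5Ps, so Ps = 119.
Buyers pay Pb = 119 − 29 = 90; Q' = -474.5 + 5.5·119 = 180.
Buyers' price falls by P* − Pb = 101 − 90 = 11; sellers' price rises by Ps − P* = 119 − 101 = 18.
So producers capture 18/29 = 18/29 of each unit of subsidy.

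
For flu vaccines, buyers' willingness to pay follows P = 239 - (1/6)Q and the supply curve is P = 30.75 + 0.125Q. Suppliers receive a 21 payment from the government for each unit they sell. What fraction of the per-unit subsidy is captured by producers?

Pre-subsidy: 239 - (1/6)Q = 30.75 + 0.125Q gives Q* = 714 and P* = 120.
With the subsidy, sellers receive Ps = Pb + 21 for each unit, where Pb is the price buyers pay.
On the curves, Pb = 239 - (1/6)Q and Ps = 30.75 + 0.125Q; the wedge Ps − Pb = 21 gives 30.75 + 0.125Q − (239 - (1/6)Q) = 21, so Q' = 786.
Then Pb = 239 − (1/6)·786 = 108 and Ps = 30.75 + 0.125·786 = 129.
Buyers' price falls by P* − Pb = 120 − 108 = 12; sellers' price rises by Ps − P* = 129 − 120 = 9.
So producers capture 9/21 = 3/7 of each unit of subsidy.

Producer share = 3/7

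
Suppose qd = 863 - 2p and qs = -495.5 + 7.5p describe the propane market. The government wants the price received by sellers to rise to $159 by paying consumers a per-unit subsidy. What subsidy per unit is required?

At a seller price of 159, quantity supplied is -495.5 + 7.5·159 = 697.
Buyers absorb 697 only when they pay pb with 863 − 2·pb = 697, i.e. pb = 83.
s = ps − pb = 159 − 83 = 76.

Required subsidy s = $76 per unit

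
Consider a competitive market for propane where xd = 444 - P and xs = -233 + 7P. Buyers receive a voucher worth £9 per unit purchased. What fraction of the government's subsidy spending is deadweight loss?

Pre-subsidy: 444 - P = -233 + 7P gives P* = 84.625, x* = 359.375.
With the rebate, buyers effectively pay Pb = Ps − 9, where Ps is the price sellers receive.
Demand in terms of Ps becomes xd = 444 − 1(Ps − 9) = 453 - Ps. Setting this equal to supply: 453 - Ps = -233 + 7Ps, so Ps = 85.75.
Buyers pay Pb = 85.75 − 9 = 76.75; x' = -233 + 7·85.75 = 367.25.
ΔCS = ½(359.375 + 367.25)(84.625 − 76.75) = 2861.0859375; ΔPS = ½(359.375 + 367.25)(85.75 − 84.625) = 408.7265625.
Government spending = 9 × 367.25 = 3305.25.
DWL = ½ × 9 × (367.25 − 359.375) = 35.4375; fraction = 35.4375 / 3305.25 = 63/5876.

DWL / government spending = 63/5876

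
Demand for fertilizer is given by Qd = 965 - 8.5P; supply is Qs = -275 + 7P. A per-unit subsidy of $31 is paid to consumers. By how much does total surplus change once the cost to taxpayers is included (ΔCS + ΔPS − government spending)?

Net change in total surplus = -$1844.5

Pre-subsidy: 965 - 8.5P = -275 + 7P gives P* = 80, Q* = 285.
With the rebate, buyers effectively pay Pb = Ps − 31, where Ps is the price sellers receive.
Demand in terms of Ps becomes Qd = 965 − 8.5(Ps − 31) = 1228.5 - 8.5Ps. Setting this equal to supply: 1228.5 - 8.5Ps = -275 + 7Ps, so Ps = 97.
Buyers pay Pb = 97 − 31 = 66; Q' = -275 + 7·97 = 404.
ΔCS = ½(285 + 404)(80 − 66) = 4823; ΔPS = ½(285 + 404)(97 − 80) = 5856.5.
Government spending = 31 × 404 = 12524.
Net change = 4823 + 5856.5 − 12524 = -1844.5. The loss equals the DWL triangle ½·31·119.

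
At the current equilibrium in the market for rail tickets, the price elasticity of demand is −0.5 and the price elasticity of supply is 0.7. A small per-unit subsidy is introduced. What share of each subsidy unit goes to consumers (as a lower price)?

For a small subsidy around the equilibrium, the benefit split depends on the relative slopes, which at a point are proportional to the elasticities.
Buyer share = εs/(εs + |εd|) = 0.7/(0.7 + 0.5) = 7/12; seller share = |εd|/(εs + |εd|) = 5/12.

Consumer share = 7/12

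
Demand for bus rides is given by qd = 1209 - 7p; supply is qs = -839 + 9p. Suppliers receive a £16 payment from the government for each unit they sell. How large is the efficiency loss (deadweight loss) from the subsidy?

Deadweight loss = £504

Pre-subsidy: 1209 - 7p = -839 + 9p gives p* = 128, q* = 313.
With the subsidy, sellers receive ps = pb + 16 for each unit, where pb is the price buyers pay.
Supply in terms of pb becomes qs = -839 + 9(pb + 16) = -695 + 9pb. Setting this equal to demand: 1209 - 7pb = -695 + 9pb, so pb = 119.
Sellers receive ps = 119 + 16 = 135; q' = 1209 − 7·119 = 376.
The subsidy expands output by 376 − 313 = 63 past the efficient level; on those units the gap between marginal cost and willingness to pay runs from 0 up to 16.
DWL = ½ × 16 × 63 = 504.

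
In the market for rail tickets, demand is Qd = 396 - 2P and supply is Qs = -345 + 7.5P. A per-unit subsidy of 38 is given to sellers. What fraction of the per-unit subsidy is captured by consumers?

Pre-subsidy: 396 - 2P = -345 + 7.5P gives P* = 78, Q* = 240.
With the subsidy, sellers receive Ps = Pb + 38 for each unit, where Pb is the price buyers pay.
Supply in terms of Pb becomes Qs = -345 + 7.5(Pb + 38) = -60 + 7.5Pb. Setting this equal to demand: 396 - 2Pb = -60 + 7.5Pb, so Pb = 48.
Sellers receive Ps = 48 + 38 = 86; Q' = 396 − 2·48 = 300.
Buyers' price falls by P* − Pb = 78 − 48 = 30; sellers' price rises by Ps − P* = 86 − 78 = 8.
So consumers capture 30/38 = 15/19 of each unit of subsidy.

Consumer share = 15/19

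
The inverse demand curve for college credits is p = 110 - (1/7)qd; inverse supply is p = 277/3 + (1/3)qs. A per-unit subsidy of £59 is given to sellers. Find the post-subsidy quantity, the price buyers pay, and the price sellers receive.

q' = 161; buyers pay £87; sellers receive £146

Pre-subsidy: 110 - (1/7)q = 277/3 + (1/3)q gives q* = 37.1 and p* = 104.7.
With the subsidy, sellers receive ps = pb + 59 for each unit, where pb is the price buyers pay.
On the curves, pb = 110 - (1/7)q and ps = 277/3 + (1/3)q; the wedge ps − pb = 59 gives 277/3 + (1/3)q − (110 - (1/7)q) = 59, so q' = 161.
Then pb = 110 − (1/7)·161 = 87 and ps = 277/3 + (1/3)·161 = 146.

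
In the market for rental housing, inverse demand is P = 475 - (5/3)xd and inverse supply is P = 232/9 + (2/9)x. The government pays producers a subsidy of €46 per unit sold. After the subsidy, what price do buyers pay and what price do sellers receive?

Pre-subsidy: 475 - (5/3)x = 232/9 + (2/9)x gives x* = 4043/17 and P* = 4010/51.
With the subsidy, sellers receive Ps = Pb + 46 for each unit, where Pb is the price buyers pay.
On the curves, Pb = 475 - (5/3)x and Ps = 232/9 + (2/9)x; the wedge Ps − Pb = 46 gives 232/9 + (2/9)x − (475 - (5/3)x) = 46, so x' = 4457/17.
Then Pb = 475 − (5/3)·(4457/17) = 1940/51 and Ps = 232/9 + (2/9)·(4457/17) = 4286/51.

Buyers pay 1940/51; sellers receive 4286/51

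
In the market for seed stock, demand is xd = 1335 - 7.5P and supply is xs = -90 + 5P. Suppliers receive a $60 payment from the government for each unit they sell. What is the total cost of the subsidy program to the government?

Pre-subsidy: 1335 - 7.5P = -90 + 5P gives P* = 114, x* = 480.
With the subsidy, sellers receive Ps = Pb + 60 for each unit, where Pb is the price buyers pay.
Supply in terms of Pb becomes xs = -90 + 5(Pb + 60) = 210 + 5Pb. Setting this equal to demand: 1335 - 7.5Pb = 210 + 5Pb, so Pb = 90.
Sellers receive Ps = 90 + 60 = 150; x' = 1335 − 7.5·90 = 660.
Government outlay = subsidy × quantity = 60 × 660 = 39600.

Government cost = $39600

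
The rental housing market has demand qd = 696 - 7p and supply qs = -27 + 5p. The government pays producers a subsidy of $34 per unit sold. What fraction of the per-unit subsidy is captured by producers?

Pre-subsidy: 696 - 7p = -27 + 5p gives p* = 60.25, q* = 274.25.
With the subsidy, sellers receive ps = pb + 34 for each unit, where pb is the price buyers pay.
Supply in terms of pb becomes qs = -27 + 5(pb + 34) = 143 + 5pb. Setting this equal to demand: 696 - 7pb = 143 + 5pb, so pb = 553/12.
Sellers receive ps = 553/12 + 34 = 961/12; q' = 696 − 7·(553/12) = 4481/12.
Buyers' price falls by p* − pb = 60.25 − 553/12 = 85/6; sellers' price rises by ps − p* = 961/12 − 60.25 = 119/6.
So producers capture (119/6)/34 = 7/12 of each unit of subsidy.

Producer share = 7/12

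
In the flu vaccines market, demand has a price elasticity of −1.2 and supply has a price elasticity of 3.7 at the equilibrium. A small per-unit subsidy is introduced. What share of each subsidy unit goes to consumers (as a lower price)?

For a small subsidy around the equilibrium, the benefit split depends on the relative slopes, which at a point are proportional to the elasticities.
Buyer share = εs/(εs + |εd|) = 3.7/(3.7 + 1.2) = 37/49; seller share = |εd|/(εs + |εd|) = 12/49.

Consumer share = 37/49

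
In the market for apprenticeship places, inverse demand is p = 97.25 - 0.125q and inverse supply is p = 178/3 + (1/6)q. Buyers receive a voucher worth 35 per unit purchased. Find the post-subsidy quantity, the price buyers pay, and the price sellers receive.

Pre-subsidy: 97.25 - 0.125q = 178/3 + (1/6)q gives q* = 130 and p* = 81.
With the rebate, buyers effectively pay pb = ps − 35, where ps is the price sellers receive.
On the curves, pb = 97.25 - 0.125q and ps = 178/3 + (1/6)q; the wedge ps − pb = 35 gives 178/3 + (1/6)q − (97.25 - 0.125q) = 35, so q' = 250.
Then pb = 97.25 − 0.125·250 = 66 and ps = 178/3 + (1/6)·250 = 101.

q' = 250; buyers pay 66; sellers receive 101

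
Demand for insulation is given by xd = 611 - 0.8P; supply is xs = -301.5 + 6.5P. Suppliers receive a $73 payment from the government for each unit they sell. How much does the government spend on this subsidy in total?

Government cost = $41099

Pre-subsidy: 611 - 0.8P = -301.5 + 6.5P gives P* = 125, x* = 511.
With the subsidy, sellers receive Ps = Pb + 73 for each unit, where Pb is the price buyers pay.
Supply in terms of Pb becomes xs = -301.5 + 6.5(Pb + 73) = 173 + 6.5Pb. Setting this equal to demand: 611 - 0.8Pb = 173 + 6.5Pb, so Pb = 60.
Sellers receive Ps = 60 + 73 = 133; x' = 611 − 0.8·60 = 563.
Government outlay = subsidy × quantity = 73 × 563 = 41099.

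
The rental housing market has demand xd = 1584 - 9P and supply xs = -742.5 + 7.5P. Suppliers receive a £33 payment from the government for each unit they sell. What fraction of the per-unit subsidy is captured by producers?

Pre-subsidy: 1584 - 9P = -742.5 + 7.5P gives P* = 141, x* = 315.
With the subsidy, sellers receive Ps = Pb + 33 for each unit, where Pb is the price buyers pay.
Supply in terms of Pb becomes xs = -742.5 + 7.5(Pb + 33) = -495 + 7.5Pb. Setting this equal to demand: 1584 - 9Pb = -495 + 7.5Pb, so Pb = 126.
Sellers receive Ps = 126 + 33 = 159; x' = 1584 − 9·126 = 450.
Buyers' price falls by P* − Pb = 141 − 126 = 15; sellers' price rises by Ps − P* = 159 − 141 = 18.
So producers capture 18/33 = 6/11 of each unit of subsidy.

Producer share = 6/11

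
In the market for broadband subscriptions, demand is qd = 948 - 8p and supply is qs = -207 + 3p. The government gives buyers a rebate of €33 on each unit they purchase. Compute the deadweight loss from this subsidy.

Deadweight loss = €1188

Pre-subsidy: 948 - 8p = -207 + 3p gives p* = 105, q* = 108.
With the rebate, buyers effectively pay pb = ps − 33, where ps is the price sellers receive.
Demand in terms of ps becomes qd = 948 − 8(ps − 33) = 1212 - 8ps. Setting this equal to supply: 1212 - 8ps = -207 + 3ps, so ps = 129.
Buyers pay pb = 129 − 33 = 96; q' = -207 + 3·129 = 180.
The subsidy expands output by 180 − 108 = 72 past the efficient level; on those units the gap between marginal cost and willingness to pay runs from 0 up to 33.
DWL = ½ × 33 × 72 = 1188.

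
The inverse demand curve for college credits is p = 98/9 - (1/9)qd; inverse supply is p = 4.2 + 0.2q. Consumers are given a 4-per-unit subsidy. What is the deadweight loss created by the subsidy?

Deadweight loss = 180/7

Pre-subsidy: 98/9 - (1/9)q = 4.2 + 0.2q gives q* = 21.5 and p* = 8.5.
With the rebate, buyers effectively pay pb = ps − 4, where ps is the price sellers receive.
On the curves, pb = 98/9 - (1/9)q and ps = 4.2 + 0.2q; the wedge ps − pb = 4 gives 4.2 + 0.2q − (98/9 - (1/9)q) = 4, so q' = 481/14.
Then pb = 98/9 − (1/9)·(481/14) = 99/14 and ps = 4.2 + 0.2·(481/14) = 155/14.
The subsidy expands output by 481/14 − 21.5 = 90/7 past the efficient level; on those units the gap between marginal cost and willingness to pay runs from 0 up to 4.
DWL = ½ × 4 × 90/7 = 180/7.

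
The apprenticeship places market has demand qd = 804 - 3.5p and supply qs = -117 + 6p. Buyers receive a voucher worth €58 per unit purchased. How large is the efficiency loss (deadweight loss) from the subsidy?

Pre-subsidy: 804 - 3.5p = -117 + 6p gives p* = 1842/19, q* = 8829/19.
With the rebate, buyers effectively pay pb = ps − 58, where ps is the price sellers receive.
Demand in terms of ps becomes qd = 804 − 3.5(ps − 58) = 1007 - 3.5ps. Setting this equal to supply: 1007 - 3.5ps = -117 + 6ps, so ps = 2248/19.
Buyers pay pb = 2248/19 − 58 = 1146/19; q' = -117 + 6·(2248/19) = 11265/19.
The subsidy expands output by 11265/19 − 8829/19 = 2436/19 past the efficient level; on those units the gap between marginal cost and willingness to pay runs from 0 up to 58.
DWL = ½ × 58 × 2436/19 = 70644/19.

Deadweight loss = 70644/19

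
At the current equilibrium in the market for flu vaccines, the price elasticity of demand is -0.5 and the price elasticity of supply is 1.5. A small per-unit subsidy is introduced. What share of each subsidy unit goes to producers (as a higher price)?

For a small subsidy around the equilibrium, the benefit split depends on the relative slopes, which at a point are proportional to the elasticities.
Buyer share = εs/(εs + |εd|) = 1.5/(1.5 + 0.5) = 0.75; seller share = |εd|/(εs + |εd|) = 0.25.
So producers capture 0.25 of the subsidy.

Producer share = 0.25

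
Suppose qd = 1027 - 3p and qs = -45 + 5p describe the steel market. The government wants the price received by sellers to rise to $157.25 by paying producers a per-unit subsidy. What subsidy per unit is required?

Required subsidy s = $62 per unit

At a seller price of 157.25, quantity supplied is -45 + 5·157.25 = 741.25.
Buyers absorb 741.25 only when they pay pb with 1027 − 3·pb = 741.25, i.e. pb = 95.25.
s = ps − pb = 157.25 − 95.25 = 62.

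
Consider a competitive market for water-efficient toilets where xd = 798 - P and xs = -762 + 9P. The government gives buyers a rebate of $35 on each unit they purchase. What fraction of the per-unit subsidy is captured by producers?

Producer share = 0.1

Pre-subsidy: 798 - P = -762 + 9P gives P* = 156, x* = 642.
With the rebate, buyers effectively pay Pb = Ps − 35, where Ps is the price sellers receive.
Demand in terms of Ps becomes xd = 798 − 1(Ps − 35) = 833 - Ps. Setting this equal to supply: 833 - Ps = -762 + 9Ps, so Ps = 159.5.
Buyers pay Pb = 159.5 − 35 = 124.5; x' = -762 + 9·159.5 = 673.5.
Buyers' price falls by P* − Pb = 156 − 124.5 = 31.5; sellers' price rises by Ps − P* = 159.5 − 156 = 3.5.
So producers capture 3.5/35 = 0.1 of each unit of subsidy.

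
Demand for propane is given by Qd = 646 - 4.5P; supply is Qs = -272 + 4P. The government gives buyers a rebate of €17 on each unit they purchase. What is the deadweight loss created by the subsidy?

Deadweight loss = €306

Pre-subsidy: 646 - 4.5P = -272 + 4P gives P* = 108, Q* = 160.
With the rebate, buyers effectively pay Pb = Ps − 17, where Ps is the price sellers receive.
Demand in terms of Ps becomes Qd = 646 − 4.5(Ps − 17) = 722.5 - 4.5Ps. Setting this equal to supply: 722.5 - 4.5Ps = -272 + 4Ps, so Ps = 117.
Buyers pay Pb = 117 − 17 = 100; Q' = -272 + 4·117 = 196.
The subsidy expands output by 196 − 160 = 36 past the efficient level; on those units the gap between marginal cost and willingness to pay runs from 0 up to 17.
DWL = ½ × 17 × 36 = 306.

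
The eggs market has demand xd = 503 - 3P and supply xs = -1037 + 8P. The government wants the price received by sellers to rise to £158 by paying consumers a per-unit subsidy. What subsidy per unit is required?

Required subsidy s = £66 per unit

At a seller price of 158, quantity supplied is -1037 + 8·158 = 227.
Buyers absorb 227 only when they pay Pb with 503 − 3·Pb = 227, i.e. Pb = 92.
s = Ps − Pb = 158 − 92 = 66.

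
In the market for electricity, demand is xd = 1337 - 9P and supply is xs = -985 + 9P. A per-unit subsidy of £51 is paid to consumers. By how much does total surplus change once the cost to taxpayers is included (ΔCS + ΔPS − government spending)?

Pre-subsidy: 1337 - 9P = -985 + 9P gives P* = 129, x* = 176.
With the rebate, buyers effectively pay Pb = Ps − 51, where Ps is the price sellers receive.
Demand in terms of Ps becomes xd = 1337 − 9(Ps − 51) = 1796 - 9Ps. Setting this equal to supply: 1796 - 9Ps = -985 + 9Ps, so Ps = 154.5.
Buyers pay Pb = 154.5 − 51 = 103.5; x' = -985 + 9·154.5 = 405.5.
ΔCS = ½(176 + 405.5)(129 − 103.5) = 7414.125; ΔPS = ½(176 + 405.5)(154.5 − 129) = 7414.125.
Government spending = 51 × 405.5 = 20680.5.
Net change = 7414.125 + 7414.125 − 20680.5 = -5852.25. The loss equals the DWL triangle ½·51·229.5.

Net change in total surplus = -£5852.25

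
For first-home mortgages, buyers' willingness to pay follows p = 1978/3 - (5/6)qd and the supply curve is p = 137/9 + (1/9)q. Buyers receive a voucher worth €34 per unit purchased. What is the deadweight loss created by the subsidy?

Pre-subsidy: 1978/3 - (5/6)q = 137/9 + (1/9)q gives q* = 682 and p* = 91.
With the rebate, buyers effectively pay pb = ps − 34, where ps is the price sellers receive.
On the curves, pb = 1978/3 - (5/6)q and ps = 137/9 + (1/9)q; the wedge ps − pb = 34 gives 137/9 + (1/9)q − (1978/3 - (5/6)q) = 34, so q' = 718.
Then pb = 1978/3 − (5/6)·718 = 61 and ps = 137/9 + (1/9)·718 = 95.
The subsidy expands output by 718 − 682 = 36 past the efficient level; on those units the gap between marginal cost and willingness to pay runs from 0 up to 34.
DWL = ½ × 34 × 36 = 612.

Deadweight loss = €612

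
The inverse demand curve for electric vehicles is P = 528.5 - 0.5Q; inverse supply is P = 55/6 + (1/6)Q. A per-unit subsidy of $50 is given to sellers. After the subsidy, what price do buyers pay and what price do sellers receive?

Pre-subsidy: 528.5 - 0.5Q = 55/6 + (1/6)Q gives Q* = 779 and P* = 139.
With the subsidy, sellers receive Ps = Pb + 50 for each unit, where Pb is the price buyers pay.
On the curves, Pb = 528.5 - 0.5Q and Ps = 55/6 + (1/6)Q; the wedge Ps − Pb = 50 gives 55/6 + (1/6)Q − (528.5 - 0.5Q) = 50, so Q' = 854.
Then Pb = 528.5 − 0.5·854 = 101.5 and Ps = 55/6 + (1/6)·854 = 151.5.

Buyers pay $101.5; sellers receive $151.5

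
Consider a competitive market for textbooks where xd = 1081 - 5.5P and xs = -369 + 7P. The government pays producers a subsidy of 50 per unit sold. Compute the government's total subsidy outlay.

Government cost = 29850

Pre-subsidy: 1081 - 5.5P = -369 + 7P gives P* = 116, x* = 443.
With the subsidy, sellers receive Ps = Pb + 50 for each unit, where Pb is the price buyers pay.
Supply in terms of Pb becomes xs = -369 + 7(Pb + 50) = -19 + 7Pb. Setting this equal to demand: 1081 - 5.5Pb = -19 + 7Pb, so Pb = 88.
Sellers receive Ps = 88 + 50 = 138; x' = 1081 − 5.5·88 = 597.
Government outlay = subsidy × quantity = 50 × 597 = 29850.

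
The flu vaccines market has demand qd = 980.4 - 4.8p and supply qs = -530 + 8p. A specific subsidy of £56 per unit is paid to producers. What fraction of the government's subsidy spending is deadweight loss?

DWL / government spending = 14/97

Pre-subsidy: 980.4 - 4.8p = -530 + 8p gives p* = 118, q* = 414.
With the subsidy, sellers receive ps = pb + 56 for each unit, where pb is the price buyers pay.
Supply in terms of pb becomes qs = -530 + 8(pb + 56) = -82 + 8pb. Setting this equal to demand: 980.4 - 4.8pb = -82 + 8pb, so pb = 83.
Sellers receive ps = 83 + 56 = 139; q' = 980.4 − 4.8·83 = 582.
ΔCS = ½(414 + 582)(118 − 83) = 17430; ΔPS = ½(414 + 582)(139 − 118) = 10458.
Government spending = 56 × 582 = 32592.
DWL = ½ × 56 × (582 − 414) = 4704; fraction = 4704 / 32592 = 14/97.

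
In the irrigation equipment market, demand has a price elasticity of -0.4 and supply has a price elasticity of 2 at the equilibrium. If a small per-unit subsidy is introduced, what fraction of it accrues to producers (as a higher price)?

For a small subsidy around the equilibrium, the benefit split depends on the relative slopes, which at a point are proportional to the elasticities.
Buyer share = εs/(εs + |εd|) = 2/(2 + 0.4) = 5/6; seller share = |εd|/(εs + |εd|) = 1/6.
So producers capture 1/6 of the subsidy.

Producer share = 1/6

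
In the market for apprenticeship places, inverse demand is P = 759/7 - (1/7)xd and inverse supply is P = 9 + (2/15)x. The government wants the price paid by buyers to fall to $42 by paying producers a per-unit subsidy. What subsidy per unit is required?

At a buyer price of 42, quantity demanded is 759 − 7·42 = 465.
Sellers supply 465 only when they receive Ps = 9 + (2/15)·465 = 71.
s = Ps − Pb = 71 − 42 = 29.

Required subsidy s = $29 per unit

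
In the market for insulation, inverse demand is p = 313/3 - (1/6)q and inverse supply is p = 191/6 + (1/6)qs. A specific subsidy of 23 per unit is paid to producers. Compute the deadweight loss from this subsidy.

Deadweight loss = 793.5

Pre-subsidy: 313/3 - (1/6)q = 191/6 + (1/6)q gives q* = 217.5 and p* = 817/12.
With the subsidy, sellers receive ps = pb + 23 for each unit, where pb is the price buyers pay.
On the curves, pb = 313/3 - (1/6)q and ps = 191/6 + (1/6)q; the wedge ps − pb = 23 gives 191/6 + (1/6)q − (313/3 - (1/6)q) = 23, so q' = 286.5.
Then pb = 313/3 − (1/6)·286.5 = 679/12 and ps = 191/6 + (1/6)·286.5 = 955/12.
The subsidy expands output by 286.5 − 217.5 = 69 past the efficient level; on those units the gap between marginal cost and willingness to pay runs from 0 up to 23.
DWL = ½ × 23 × 69 = 793.5.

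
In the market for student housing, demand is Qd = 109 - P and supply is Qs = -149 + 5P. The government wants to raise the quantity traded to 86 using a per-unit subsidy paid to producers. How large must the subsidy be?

Required subsidy s = 24 per unit

At Q = 86, invert demand for the buyer price: Pb = (109 − 86)/1 = 23; invert supply for the seller price: Ps = (86 − (-149))/5 = 47.
The subsidy must fill the gap: s = Ps − Pb = 47 − 23 = 24.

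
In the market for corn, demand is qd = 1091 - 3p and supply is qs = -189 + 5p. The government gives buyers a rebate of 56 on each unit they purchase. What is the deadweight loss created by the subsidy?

Deadweight loss = 2940

Pre-subsidy: 1091 - 3p = -189 + 5p gives p* = 160, q* = 611.
With the rebate, buyers effectively pay pb = ps − 56, where ps is the price sellers receive.
Demand in terms of ps becomes qd = 1091 − 3(ps − 56) = 1259 - 3ps. Setting this equal to supply: 1259 - 3ps = -189 + 5ps, so ps = 181.
Buyers pay pb = 181 − 56 = 125; q' = -189 + 5·181 = 716.
The subsidy expands output by 716 − 611 = 105 past the efficient level; on those units the gap between marginal cost and willingness to pay runs from 0 up to 56.
DWL = ½ × 56 × 105 = 2940.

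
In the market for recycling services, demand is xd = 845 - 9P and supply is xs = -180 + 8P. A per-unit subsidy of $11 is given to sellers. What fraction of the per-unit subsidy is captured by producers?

Producer share = 9/17

Pre-subsidy: 845 - 9P = -180 + 8P gives P* = 1025/17, x* = 5140/17.
With the subsidy, sellers receive Ps = Pb + 11 for each unit, where Pb is the price buyers pay.
Supply in terms of Pb becomes xs = -180 + 8(Pb + 11) = -92 + 8Pb. Setting this equal to demand: 845 - 9Pb = -92 + 8Pb, so Pb = 937/17.
Sellers receive Ps = 937/17 + 11 = 1124/17; x' = 845 − 9·(937/17) = 5932/17.
Buyers' price falls by P* − Pb = 1025/17 − 937/17 = 88/17; sellers' price rises by Ps − P* = 1124/17 − 1025/17 = 99/17.
So producers capture (99/17)/11 = 9/17 of each unit of subsidy.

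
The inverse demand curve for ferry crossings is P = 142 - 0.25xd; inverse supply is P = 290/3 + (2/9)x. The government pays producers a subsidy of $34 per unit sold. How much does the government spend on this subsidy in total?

Government cost = $5712

Pre-subsidy: 142 - 0.25x = 290/3 + (2/9)x gives x* = 96 and P* = 118.
With the subsidy, sellers receive Ps = Pb + 34 for each unit, where Pb is the price buyers pay.
On the curves, Pb = 142 - 0.25x and Ps = 290/3 + (2/9)x; the wedge Ps − Pb = 34 gives 290/3 + (2/9)x − (142 - 0.25x) = 34, so x' = 168.
Then Pb = 142 − 0.25·168 = 100 and Ps = 290/3 + (2/9)·168 = 134.
Government outlay = subsidy × quantity = 34 × 168 = 5712.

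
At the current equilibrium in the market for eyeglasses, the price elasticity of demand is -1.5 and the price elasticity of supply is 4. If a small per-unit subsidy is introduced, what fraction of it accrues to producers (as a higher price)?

For a small subsidy around the equilibrium, the benefit split depends on the relative slopes, which at a point are proportional to the elasticities.
Buyer share = εs/(εs + |εd|) = 4/(4 + 1.5) = 8/11; seller share = |εd|/(εs + |εd|) = 3/11.
So producers capture 3/11 of the subsidy.

Producer share = 3/11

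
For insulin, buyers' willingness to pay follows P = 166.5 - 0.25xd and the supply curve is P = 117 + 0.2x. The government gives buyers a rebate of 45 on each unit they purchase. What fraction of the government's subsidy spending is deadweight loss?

Pre-subsidy: 166.5 - 0.25x = 117 + 0.2x gives x* = 110 and P* = 139.
With the rebate, buyers effectively pay Pb = Ps − 45, where Ps is the price sellers receive.
On the curves, Pb = 166.5 - 0.25x and Ps = 117 + 0.2x; the wedge Ps − Pb = 45 gives 117 + 0.2x − (166.5 - 0.25x) = 45, so x' = 210.
Then Pb = 166.5 − 0.25·210 = 114 and Ps = 117 + 0.2·210 = 159.
ΔCS = ½(110 + 210)(139 − 114) = 4000; ΔPS = ½(110 + 210)(159 − 139) = 3200.
Government spending = 45 × 210 = 9450.
DWL = ½ × 45 × (210 − 110) = 2250; fraction = 2250 / 9450 = 5/21.

DWL / government spending = 5/21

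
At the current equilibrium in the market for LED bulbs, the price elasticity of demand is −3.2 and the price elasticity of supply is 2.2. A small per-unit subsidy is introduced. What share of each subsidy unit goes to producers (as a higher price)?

Producer share = 16/27

For a small subsidy around the equilibrium, the benefit split depends on the relative slopes, which at a point are proportional to the elasticities.
Buyer share = εs/(εs + |εd|) = 2.2/(2.2 + 3.2) = 11/27; seller share = |εd|/(εs + |εd|) = 16/27.
So producers capture 16/27 of the subsidy.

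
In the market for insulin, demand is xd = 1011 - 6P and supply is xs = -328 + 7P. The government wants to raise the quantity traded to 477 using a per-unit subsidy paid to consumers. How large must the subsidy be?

At x = 477, invert demand for the buyer price: Pb = (1011 − 477)/6 = 89; invert supply for the seller price: Ps = (477 − (-328))/7 = 115.
The subsidy must fill the gap: s = Ps − Pb = 115 − 89 = 26.

Required subsidy s = 26 per unit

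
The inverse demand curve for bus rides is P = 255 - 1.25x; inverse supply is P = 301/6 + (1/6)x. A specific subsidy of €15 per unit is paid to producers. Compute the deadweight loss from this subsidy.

Pre-subsidy: 255 - 1.25x = 301/6 + (1/6)x gives x* = 2458/17 and P* = 2525/34.
With the subsidy, sellers receive Ps = Pb + 15 for each unit, where Pb is the price buyers pay.
On the curves, Pb = 255 - 1.25x and Ps = 301/6 + (1/6)x; the wedge Ps − Pb = 15 gives 301/6 + (1/6)x − (255 - 1.25x) = 15, so x' = 2638/17.
Then Pb = 255 − 1.25·(2638/17) = 2075/34 and Ps = 301/6 + (1/6)·(2638/17) = 2585/34.
The subsidy expands output by 2638/17 − 2458/17 = 180/17 past the efficient level; on those units the gap between marginal cost and willingness to pay runs from 0 up to 15.
DWL = ½ × 15 × 180/17 = 1350/17.

Deadweight loss = 1350/17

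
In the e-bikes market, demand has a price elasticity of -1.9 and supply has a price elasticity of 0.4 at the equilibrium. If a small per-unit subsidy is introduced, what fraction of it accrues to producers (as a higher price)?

For a small subsidy around the equilibrium, the benefit split depends on the relative slopes, which at a point are proportional to the elasticities.
Buyer share = εs/(εs + |εd|) = 0.4/(0.4 + 1.9) = 4/23; seller share = |εd|/(εs + |εd|) = 19/23.
So producers capture 19/23 of the subsidy.

Producer share = 19/23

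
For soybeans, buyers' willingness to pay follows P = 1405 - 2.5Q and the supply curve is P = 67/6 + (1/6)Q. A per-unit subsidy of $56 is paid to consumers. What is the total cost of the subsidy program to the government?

Pre-subsidy: 1405 - 2.5Q = 67/6 + (1/6)Q gives Q* = 522.6875 and P* = 98.28125.
With the rebate, buyers effectively pay Pb = Ps − 56, where Ps is the price sellers receive.
On the curves, Pb = 1405 - 2.5Q and Ps = 67/6 + (1/6)Q; the wedge Ps − Pb = 56 gives 67/6 + (1/6)Q − (1405 - 2.5Q) = 56, so Q' = 543.6875.
Then Pb = 1405 − 2.5·543.6875 = 45.78125 and Ps = 67/6 + (1/6)·543.6875 = 101.78125.
Government outlay = subsidy × quantity = 56 × 543.6875 = 30446.5.

Government cost = $30446.5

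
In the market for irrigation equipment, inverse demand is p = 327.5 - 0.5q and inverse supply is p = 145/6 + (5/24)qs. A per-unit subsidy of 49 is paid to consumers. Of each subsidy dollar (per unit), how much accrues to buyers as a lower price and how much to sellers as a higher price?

Buyers gain 588/17 per unit; sellers gain 245/17 per unit

Pre-subsidy: 327.5 - 0.5q = 145/6 + (5/24)q gives q* = 7280/17 and p* = 3855/34.
With the rebate, buyers effectively pay pb = ps − 49, where ps is the price sellers receive.
On the curves, pb = 327.5 - 0.5q and ps = 145/6 + (5/24)q; the wedge ps − pb = 49 gives 145/6 + (5/24)q − (327.5 - 0.5q) = 49, so q' = 8456/17.
Then pb = 327.5 − 0.5·(8456/17) = 2679/34 and ps = 145/6 + (5/24)·(8456/17) = 4345/34.
Buyers' price falls by p* − pb = 3855/34 − 2679/34 = 588/17; sellers' price rises by ps − p* = 4345/34 − 3855/34 = 245/17.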